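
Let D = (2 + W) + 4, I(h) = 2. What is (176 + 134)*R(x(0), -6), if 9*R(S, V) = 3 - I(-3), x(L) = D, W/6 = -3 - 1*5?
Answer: 310/9 ≈ 34.444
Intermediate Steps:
W = -48 (W = 6*(-3 - 1*5) = 6*(-3 - 5) = 6*(-8) = -48)
D = -42 (D = (2 - 48) + 4 = -46 + 4 = -42)
x(L) = -42
R(S, V) = 1/9 (R(S, V) = (3 - 1*2)/9 = (3 - 2)/9 = (1/9)*1 = 1/9)
(176 + 134)*R(x(0), -6) = (176 + 134)*(1/9) = 310*(1/9) = 310/9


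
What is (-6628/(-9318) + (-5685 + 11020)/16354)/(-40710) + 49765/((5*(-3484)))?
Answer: -148426808669918/51955630273755 ≈ -2.8568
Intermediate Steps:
(-6628/(-9318) + (-5685 + 11020)/16354)/(-40710) + 49765/((5*(-3484))) = (-6628*(-1/9318) + 5335*(1/16354))*(-1/40710) + 49765/(-17420) = (3314/4659 + 5335/16354)*(-1/40710) + 49765*(-1/17420) = (79052921/76193286)*(-1/40710) - 9953/3484 = -79052921/3101828673060 - 9953/3484 = -148426808669918/51955630273755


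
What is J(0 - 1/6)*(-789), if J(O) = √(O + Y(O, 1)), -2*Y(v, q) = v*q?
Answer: -263*I*√3/2 ≈ -227.76*I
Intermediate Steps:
Y(v, q) = -q*v/2 (Y(v, q) = -v*q/2 = -q*v/2)
J(O) = √2*√O/2 (J(O) = √(O - ½*1*O) = √(O - O/2) = √(O/2) = √2*√O/2)
J(0 - 1/6)*(-789) = (√2*√(0 - 1/6)/2)*(-789) = (√2*√(0 - 1*⅙)/2)*(-789) = (√2*√(0 - ⅙)/2)*(-789) = (√2*√(-⅙)/2)*(-789) = (√2*(I*√6/6)/2)*(-789) = (I*√3/6)*(-789) = -263*I*√3/2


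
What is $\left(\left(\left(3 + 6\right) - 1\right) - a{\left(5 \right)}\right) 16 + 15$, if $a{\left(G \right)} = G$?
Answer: $63$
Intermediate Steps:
$\left(\left(\left(3 + 6\right) - 1\right) - a{\left(5 \right)}\right) 16 + 15 = \left(\left(\left(3 + 6\right) - 1\right) - 5\right) 16 + 15 = \left(\left(9 - 1\right) - 5\right) 16 + 15 = \left(8 - 5\right) 16 + 15 = 3 \cdot 16 + 15 = 48 + 15 = 63$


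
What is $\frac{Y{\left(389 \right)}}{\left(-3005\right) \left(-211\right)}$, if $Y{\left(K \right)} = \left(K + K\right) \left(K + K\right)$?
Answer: $\frac{605284}{634055} \approx 0.95462$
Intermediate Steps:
$Y{\left(K \right)} = 4 K^{2}$ ($Y{\left(K \right)} = 2 K 2 K = 4 K^{2}$)
$\frac{Y{\left(389 \right)}}{\left(-3005\right) \left(-211\right)} = \frac{4 \cdot 389^{2}}{\left(-3005\right) \left(-211\right)} = \frac{4 \cdot 151321}{634055} = 605284 \cdot \frac{1}{634055} = \frac{605284}{634055}$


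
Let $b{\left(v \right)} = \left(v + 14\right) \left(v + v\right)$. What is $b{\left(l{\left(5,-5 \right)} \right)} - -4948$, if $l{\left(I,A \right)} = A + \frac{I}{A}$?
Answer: $4852$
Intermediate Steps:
$b{\left(v \right)} = 2 v \left(14 + v\right)$ ($b{\left(v \right)} = \left(14 + v\right) 2 v = 2 v \left(14 + v\right)$)
$b{\left(l{\left(5,-5 \right)} \right)} - -4948 = 2 \left(-5 + \frac{5}{-5}\right) \left(14 - \left(5 - \frac{5}{-5}\right)\right) - -4948 = 2 \left(-5 + 5 \left(- \frac{1}{5}\right)\right) \left(14 + \left(-5 + 5 \left(- \frac{1}{5}\right)\right)\right) + 4948 = 2 \left(-5 - 1\right) \left(14 - 6\right) + 4948 = 2 \left(-6\right) \left(14 - 6\right) + 4948 = 2 \left(-6\right) 8 + 4948 = -96 + 4948 = 4852$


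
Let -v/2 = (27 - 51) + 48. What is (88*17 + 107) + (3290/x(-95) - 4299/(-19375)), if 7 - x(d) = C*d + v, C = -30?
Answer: 17351146266/10830625 ≈ 1602.0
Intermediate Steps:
v = -48 (v = -2*((27 - 51) + 48) = -2*(-24 + 48) = -2*24 = -48)
x(d) = 55 + 30*d (x(d) = 7 - (-30*d - 48) = 7 - (-48 - 30*d) = 7 + (48 + 30*d) = 55 + 30*d)
(88*17 + 107) + (3290/x(-95) - 4299/(-19375)) = (88*17 + 107) + (3290/(55 + 30*(-95)) - 4299/(-19375)) = (1496 + 107) + (3290/(55 - 2850) - 4299*(-1/19375)) = 1603 + (3290/(-2795) + 4299/19375) = 1603 + (3290*(-1/2795) + 4299/19375) = 1603 + (-658/559 + 4299/19375) = 1603 - 10345609/10830625 = 17351146266/10830625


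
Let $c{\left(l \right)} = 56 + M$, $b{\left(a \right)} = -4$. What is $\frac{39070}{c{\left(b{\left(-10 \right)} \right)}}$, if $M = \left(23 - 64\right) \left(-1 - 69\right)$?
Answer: $\frac{19535}{1463} \approx 13.353$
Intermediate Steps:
$M = 2870$ ($M = \left(23 - 64\right) \left(-70\right) = \left(-41\right) \left(-70\right) = 2870$)
$c{\left(l \right)} = 2926$ ($c{\left(l \right)} = 56 + 2870 = 2926$)
$\frac{39070}{c{\left(b{\left(-10 \right)} \right)}} = \frac{39070}{2926} = 39070 \cdot \frac{1}{2926} = \frac{19535}{1463}$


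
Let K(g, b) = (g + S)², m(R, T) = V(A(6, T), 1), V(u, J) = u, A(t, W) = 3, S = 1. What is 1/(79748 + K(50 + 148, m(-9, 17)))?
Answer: 1/119349 ≈ 8.3788e-6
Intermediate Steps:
m(R, T) = 3
K(g, b) = (1 + g)² (K(g, b) = (g + 1)² = (1 + g)²)
1/(79748 + K(50 + 148, m(-9, 17))) = 1/(79748 + (1 + (50 + 148))²) = 1/(79748 + (1 + 198)²) = 1/(79748 + 199²) = 1/(79748 + 39601) = 1/119349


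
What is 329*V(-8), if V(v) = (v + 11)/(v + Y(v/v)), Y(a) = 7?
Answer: -987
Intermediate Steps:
V(v) = (11 + v)/(7 + v) (V(v) = (v + 11)/(v + 7) = (11 + v)/(7 + v))
329*V(-8) = 329*((11 - 8)/(7 - 8)) = 329*(3/(-1)) = 329*(-1*3) = 329*(-3) = -987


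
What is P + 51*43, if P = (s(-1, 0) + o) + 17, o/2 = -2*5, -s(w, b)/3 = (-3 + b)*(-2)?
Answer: 2172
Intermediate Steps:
s(w, b) = -18 + 6*b (s(w, b) = -3*(-3 + b)*(-2) = -3*(6 - 2*b) = -18 + 6*b)
o = -20 (o = 2*(-2*5) = 2*(-10) = -20)
P = -21 (P = ((-18 + 6*0) - 20) + 17 = ((-18 + 0) - 20) + 17 = (-18 - 20) + 17 = -38 + 17 = -21)
P + 51*43 = -21 + 51*43 = -21 + 2193 = 2172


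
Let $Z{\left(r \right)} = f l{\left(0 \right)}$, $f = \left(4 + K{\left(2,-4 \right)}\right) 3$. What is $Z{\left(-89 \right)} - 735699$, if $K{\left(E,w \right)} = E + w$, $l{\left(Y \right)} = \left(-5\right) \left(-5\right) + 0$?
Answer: $-735549$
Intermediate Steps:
$l{\left(Y \right)} = 25$ ($l{\left(Y \right)} = 25 + 0 = 25$)
$f = 6$ ($f = \left(4 + \left(2 - 4\right)\right) 3 = \left(4 - 2\right) 3 = 2 \cdot 3 = 6$)
$Z{\left(r \right)} = 150$ ($Z{\left(r \right)} = 6 \cdot 25 = 150$)
$Z{\left(-89 \right)} - 735699 = 150 - 735699 = -735549$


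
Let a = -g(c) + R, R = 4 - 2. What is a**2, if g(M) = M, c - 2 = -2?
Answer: 4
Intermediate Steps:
c = 0 (c = 2 - 2 = 0)
R = 2
a = 2 (a = -1*0 + 2 = 0 + 2 = 2)
a**2 = 2**2 = 4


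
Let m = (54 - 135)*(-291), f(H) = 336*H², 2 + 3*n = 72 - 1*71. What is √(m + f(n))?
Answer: 5*√8499/3 ≈ 153.65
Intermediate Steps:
n = -⅓ (n = -⅔ + (72 - 1*71)/3 = -⅔ + (72 - 71)/3 = -⅔ + (⅓)*1 = -⅔ + ⅓ = -⅓ ≈ -0.33333)
m = 23571 (m = -81*(-291) = 23571)
√(m + f(n)) = √(23571 + 336*(-⅓)²) = √(23571 + 336*(⅑)) = √(23571 + 112/3) = √(70825/3) = 5*√8499/3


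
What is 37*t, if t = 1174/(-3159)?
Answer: -43438/3159 ≈ -13.751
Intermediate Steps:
t = -1174/3159 (t = 1174*(-1/3159) = -1174/3159 ≈ -0.37164)
37*t = 37*(-1174/3159) = -43438/3159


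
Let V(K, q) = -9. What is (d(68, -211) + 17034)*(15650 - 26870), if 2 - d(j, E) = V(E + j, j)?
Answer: -191244900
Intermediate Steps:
d(j, E) = 11 (d(j, E) = 2 - 1*(-9) = 2 + 9 = 11)
(d(68, -211) + 17034)*(15650 - 26870) = (11 + 17034)*(15650 - 26870) = 17045*(-11220) = -191244900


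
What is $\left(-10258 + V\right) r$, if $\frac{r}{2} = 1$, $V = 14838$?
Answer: $9160$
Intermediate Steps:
$r = 2$ ($r = 2 \cdot 1 = 2$)
$\left(-10258 + V\right) r = \left(-10258 + 14838\right) 2 = 4580 \cdot 2 = 9160$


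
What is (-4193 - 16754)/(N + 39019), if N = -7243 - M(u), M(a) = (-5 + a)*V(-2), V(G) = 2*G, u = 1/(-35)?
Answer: -733145/1111456 ≈ -0.65963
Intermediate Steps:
u = -1/35 ≈ -0.028571
M(a) = 20 - 4*a (M(a) = (-5 + a)*(2*(-2)) = (-5 + a)*(-4) = 20 - 4*a)
N = -254209/35 (N = -7243 - (20 - 4*(-1/35)) = -7243 - (20 + 4/35) = -7243 - 1*704/35 = -7243 - 704/35 = -254209/35 ≈ -7263.1)
(-4193 - 16754)/(N + 39019) = (-4193 - 16754)/(-254209/35 + 39019) = -20947/1111456/35 = -20947*35/1111456 = -733145/1111456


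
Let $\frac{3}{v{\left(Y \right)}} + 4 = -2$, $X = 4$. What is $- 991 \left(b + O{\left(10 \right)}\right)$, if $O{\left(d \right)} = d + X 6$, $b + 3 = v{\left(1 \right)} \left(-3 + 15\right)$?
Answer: $-24775$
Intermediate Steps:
$v{\left(Y \right)} = - \frac{1}{2}$ ($v{\left(Y \right)} = \frac{3}{-4 - 2} = \frac{3}{-6} = 3 \left(- \frac{1}{6}\right) = - \frac{1}{2}$)
$b = -9$ ($b = -3 - \frac{-3 + 15}{2} = -3 - 6 = -9$)
$O{\left(d \right)} = 24 + d$ ($O{\left(d \right)} = d + 4 \cdot 6 = d + 24 = 24 + d$)
$- 991 \left(b + O{\left(10 \right)}\right) = - 991 \left(-9 + \left(24 + 10\right)\right) = - 991 \left(-9 + 34\right) = \left(-991\right) 25 = -24775$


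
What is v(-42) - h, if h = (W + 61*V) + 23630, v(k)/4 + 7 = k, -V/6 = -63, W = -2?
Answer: -46882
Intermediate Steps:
V = 378 (V = -6*(-63) = 378)
v(k) = -28 + 4*k
h = 46686 (h = (-2 + 61*378) + 23630 = (-2 + 23058) + 23630 = 23056 + 23630 = 46686)
v(-42) - h = (-28 + 4*(-42)) - 1*46686 = (-28 - 168) - 46686 = -196 - 46686 = -46882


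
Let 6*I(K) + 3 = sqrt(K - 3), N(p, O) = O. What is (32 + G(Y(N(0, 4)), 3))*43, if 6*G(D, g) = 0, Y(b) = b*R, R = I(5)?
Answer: 1376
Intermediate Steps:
I(K) = -1/2 + sqrt(-3 + K)/6 (I(K) = -1/2 + sqrt(K - 3)/6 = -1/2 + sqrt(-3 + K)/6)
R = -1/2 + sqrt(2)/6 (R = -1/2 + sqrt(-3 + 5)/6 = -1/2 + sqrt(2)/6 ≈ -0.26430)
Y(b) = b*(-1/2 + sqrt(2)/6)
G(D, g) = 0 (G(D, g) = (1/6)*0 = 0)
(32 + G(Y(N(0, 4)), 3))*43 = (32 + 0)*43 = 32*43 = 1376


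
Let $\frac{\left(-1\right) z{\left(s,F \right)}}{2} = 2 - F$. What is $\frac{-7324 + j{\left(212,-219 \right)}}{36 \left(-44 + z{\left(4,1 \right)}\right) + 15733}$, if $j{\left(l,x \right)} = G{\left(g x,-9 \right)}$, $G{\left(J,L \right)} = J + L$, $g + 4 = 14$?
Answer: $- \frac{9523}{14077} \approx -0.67649$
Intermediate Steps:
$g = 10$ ($g = -4 + 14 = 10$)
$j{\left(l,x \right)} = -9 + 10 x$ ($j{\left(l,x \right)} = 10 x - 9 = -9 + 10 x$)
$z{\left(s,F \right)} = -4 + 2 F$ ($z{\left(s,F \right)} = - 2 \left(2 - F\right) = -4 + 2 F$)
$\frac{-7324 + j{\left(212,-219 \right)}}{36 \left(-44 + z{\left(4,1 \right)}\right) + 15733} = \frac{-7324 + \left(-9 + 10 \left(-219\right)\right)}{36 \left(-44 + \left(-4 + 2 \cdot 1\right)\right) + 15733} = \frac{-7324 - 2199}{36 \left(-44 + \left(-4 + 2\right)\right) + 15733} = \frac{-7324 - 2199}{36 \left(-44 - 2\right) + 15733} = - \frac{9523}{36 \left(-46\right) + 15733} = - \frac{9523}{-1656 + 15733} = - \frac{9523}{14077}$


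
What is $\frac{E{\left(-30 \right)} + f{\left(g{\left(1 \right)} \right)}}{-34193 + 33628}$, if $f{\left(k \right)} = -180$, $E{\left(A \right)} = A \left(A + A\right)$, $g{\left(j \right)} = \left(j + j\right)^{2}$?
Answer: $- \frac{324}{113} \approx -2.8673$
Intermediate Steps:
$g{\left(j \right)} = 4 j^{2}$ ($g{\left(j \right)} = \left(2 j\right)^{2} = 4 j^{2}$)
$E{\left(A \right)} = 2 A^{2}$ ($E{\left(A \right)} = A 2 A = 2 A^{2}$)
$\frac{E{\left(-30 \right)} + f{\left(g{\left(1 \right)} \right)}}{-34193 + 33628} = \frac{2 \left(-30\right)^{2} - 180}{-34193 + 33628} = \frac{2 \cdot 900 - 180}{-565} = \left(1800 - 180\right) \left(- \frac{1}{565}\right) = 1620 \left(- \frac{1}{565}\right) = - \frac{324}{113}$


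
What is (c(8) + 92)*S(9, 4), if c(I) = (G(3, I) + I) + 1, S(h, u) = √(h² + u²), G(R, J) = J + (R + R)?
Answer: 115*√97 ≈ 1132.6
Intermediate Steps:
G(R, J) = J + 2*R
c(I) = 7 + 2*I (c(I) = ((I + 2*3) + I) + 1 = ((I + 6) + I) + 1 = ((6 + I) + I) + 1 = (6 + 2*I) + 1 = 7 + 2*I)
(c(8) + 92)*S(9, 4) = ((7 + 2*8) + 92)*√(9² + 4²) = ((7 + 16) + 92)*√(81 + 16) = (23 + 92)*√97 = 115*√97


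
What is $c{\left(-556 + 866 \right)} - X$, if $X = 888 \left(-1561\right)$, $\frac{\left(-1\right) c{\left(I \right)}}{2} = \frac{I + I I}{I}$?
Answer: $1385546$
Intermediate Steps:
$c{\left(I \right)} = - \frac{2 \left(I + I^{2}\right)}{I}$ ($c{\left(I \right)} = - 2 \frac{I + I I}{I} = - 2 \frac{I + I^{2}}{I} = - \frac{2 \left(I + I^{2}\right)}{I}$)
$X = -1386168$
$c{\left(-556 + 866 \right)} - X = \left(-2 - 2 \left(-556 + 866\right)\right) - -1386168 = \left(-2 - 620\right) + 1386168 = -622 + 1386168 = 1385546$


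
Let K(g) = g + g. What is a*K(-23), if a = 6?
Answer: -276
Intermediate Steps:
K(g) = 2*g
a*K(-23) = 6*(2*(-23)) = 6*(-46) = -276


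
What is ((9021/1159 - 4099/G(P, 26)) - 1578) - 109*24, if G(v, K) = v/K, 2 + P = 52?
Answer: -183055258/28975 ≈ -6317.7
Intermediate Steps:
P = 50 (P = -2 + 52 = 50)
((9021/1159 - 4099/G(P, 26)) - 1578) - 109*24 = ((9021/1159 - 4099/(50/26)) - 1578) - 109*24 = ((9021*(1/1159) - 4099/(50*(1/26))) - 1578) - 2616 = ((9021/1159 - 4099/25/13) - 1578) - 2616 = ((9021/1159 - 4099*13/25) - 1578) - 2616 = ((9021/1159 - 53287/25) - 1578) - 2616 = (-61534108/28975 - 1578) - 2616 = -107256658/28975 - 2616 = -183055258/28975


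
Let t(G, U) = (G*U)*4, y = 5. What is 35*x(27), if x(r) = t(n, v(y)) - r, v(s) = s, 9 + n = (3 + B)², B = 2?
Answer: 10255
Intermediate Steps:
n = 16 (n = -9 + (3 + 2)² = -9 + 5² = -9 + 25 = 16)
t(G, U) = 4*G*U
x(r) = 320 - r (x(r) = 4*16*5 - r = 320 - r)
35*x(27) = 35*(320 - 1*27) = 35*(320 - 27) = 35*293 = 10255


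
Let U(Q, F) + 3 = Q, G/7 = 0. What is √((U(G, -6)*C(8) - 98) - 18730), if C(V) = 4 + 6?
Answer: I*√18858 ≈ 137.32*I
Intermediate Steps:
C(V) = 10
G = 0 (G = 7*0 = 0)
U(Q, F) = -3 + Q
√((U(G, -6)*C(8) - 98) - 18730) = √(((-3 + 0)*10 - 98) - 18730) = √((-3*10 - 98) - 18730) = √((-30 - 98) - 18730) = √(-128 - 18730) = √(-18858) = I*√18858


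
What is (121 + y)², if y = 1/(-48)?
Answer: 33721249/2304 ≈ 14636.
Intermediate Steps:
y = -1/48 ≈ -0.020833
(121 + y)² = (121 - 1/48)² = (5807/48)² = 33721249/2304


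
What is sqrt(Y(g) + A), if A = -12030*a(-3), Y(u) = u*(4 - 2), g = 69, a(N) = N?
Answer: 2*sqrt(9057) ≈ 190.34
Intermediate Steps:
Y(u) = 2*u (Y(u) = u*2 = 2*u)
A = 36090 (A = -12030*(-3) = 36090)
sqrt(Y(g) + A) = sqrt(2*69 + 36090) = sqrt(138 + 36090) = sqrt(36228) = 2*sqrt(9057)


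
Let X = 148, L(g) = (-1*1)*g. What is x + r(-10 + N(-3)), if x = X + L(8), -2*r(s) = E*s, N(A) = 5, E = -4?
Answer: 130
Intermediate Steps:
L(g) = -g
r(s) = 2*s (r(s) = -(-2)*s = 2*s)
x = 140 (x = 148 - 1*8 = 148 - 8 = 140)
x + r(-10 + N(-3)) = 140 + 2*(-10 + 5) = 140 + 2*(-5) = 140 - 10 = 130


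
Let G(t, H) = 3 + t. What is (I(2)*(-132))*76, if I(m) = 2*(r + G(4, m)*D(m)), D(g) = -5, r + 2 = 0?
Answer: 742368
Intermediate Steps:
r = -2 (r = -2 + 0 = -2)
I(m) = -74 (I(m) = 2*(-2 + (3 + 4)*(-5)) = 2*(-2 + 7*(-5)) = 2*(-2 - 35) = 2*(-37) = -74)
(I(2)*(-132))*76 = -74*(-132)*76 = 9768*76 = 742368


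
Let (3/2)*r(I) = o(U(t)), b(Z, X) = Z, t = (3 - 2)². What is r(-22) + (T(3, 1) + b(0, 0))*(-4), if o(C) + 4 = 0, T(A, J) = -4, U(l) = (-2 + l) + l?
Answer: 40/3 ≈ 13.333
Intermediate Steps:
t = 1 (t = 1² = 1)
U(l) = -2 + 2*l
o(C) = -4 (o(C) = -4 + 0 = -4)
r(I) = -8/3 (r(I) = (⅔)*(-4) = -8/3)
r(-22) + (T(3, 1) + b(0, 0))*(-4) = -8/3 + (-4 + 0)*(-4) = -8/3 - 4*(-4) = -8/3 + 16 = 40/3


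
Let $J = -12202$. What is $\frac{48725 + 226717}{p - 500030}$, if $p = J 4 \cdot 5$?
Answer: $- \frac{137721}{372035} \approx -0.37018$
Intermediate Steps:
$p = -244040$ ($p = - 12202 \cdot 4 \cdot 5 = \left(-12202\right) 20 = -244040$)
$\frac{48725 + 226717}{p - 500030} = \frac{48725 + 226717}{-244040 - 500030} = \frac{275442}{-744070} = 275442 \left(- \frac{1}{744070}\right) = - \frac{137721}{372035}$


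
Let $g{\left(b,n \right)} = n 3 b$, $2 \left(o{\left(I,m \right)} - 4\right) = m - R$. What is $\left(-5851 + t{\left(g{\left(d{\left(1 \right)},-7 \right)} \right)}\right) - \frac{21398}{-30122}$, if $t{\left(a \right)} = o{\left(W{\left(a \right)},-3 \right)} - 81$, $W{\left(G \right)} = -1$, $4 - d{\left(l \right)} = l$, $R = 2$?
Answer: $- \frac{178617123}{30122} \approx -5929.8$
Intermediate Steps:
$d{\left(l \right)} = 4 - l$
$o{\left(I,m \right)} = 3 + \frac{m}{2}$ ($o{\left(I,m \right)} = 4 + \frac{m - 2}{2} = 4 + \frac{-2 + m}{2} = 4 + \left(-1 + \frac{m}{2}\right) = 3 + \frac{m}{2}$)
$g{\left(b,n \right)} = 3 b n$ ($g{\left(b,n \right)} = 3 n b = 3 b n$)
$t{\left(a \right)} = - \frac{159}{2}$ ($t{\left(a \right)} = \left(3 + \frac{1}{2} \left(-3\right)\right) - 81 = \left(3 - \frac{3}{2}\right) - 81 = \frac{3}{2} - 81 = - \frac{159}{2}$)
$\left(-5851 + t{\left(g{\left(d{\left(1 \right)},-7 \right)} \right)}\right) - \frac{21398}{-30122} = \left(-5851 - \frac{159}{2}\right) - \frac{21398}{-30122} = - \frac{11861}{2} - - \frac{10699}{15061} = - \frac{11861}{2} + \frac{10699}{15061} = - \frac{178617123}{30122}$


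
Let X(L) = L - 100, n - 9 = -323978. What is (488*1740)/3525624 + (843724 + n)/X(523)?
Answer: 25455831665/20713041 ≈ 1229.0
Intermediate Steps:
n = -323969 (n = 9 - 323978 = -323969)
X(L) = -100 + L
(488*1740)/3525624 + (843724 + n)/X(523) = (488*1740)/3525624 + (843724 - 323969)/(-100 + 523) = 849120*(1/3525624) + 519755/423 = 35380/146901 + 519755*(1/423) = 35380/146901 + 519755/423 = 25455831665/20713041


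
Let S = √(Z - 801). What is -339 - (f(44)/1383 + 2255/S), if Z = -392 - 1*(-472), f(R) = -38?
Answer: -468799/1383 + 2255*I*√721/721 ≈ -338.97 + 83.981*I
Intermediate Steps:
Z = 80 (Z = -392 + 472 = 80)
S = I*√721 (S = √(80 - 801) = √(-721) = I*√721 ≈ 26.851*I)
-339 - (f(44)/1383 + 2255/S) = -339 - (-38/1383 + 2255/((I*√721))) = -339 - (-38*1/1383 + 2255*(-I*√721/721)) = -339 - (-38/1383 - 2255*I*√721/721) = -339 + (38/1383 + 2255*I*√721/721) = -468799/1383 + 2255*I*√721/721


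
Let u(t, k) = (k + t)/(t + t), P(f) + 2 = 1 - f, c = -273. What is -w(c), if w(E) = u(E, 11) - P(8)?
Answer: -2588/273 ≈ -9.4799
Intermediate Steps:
P(f) = -1 - f (P(f) = -2 + (1 - f) = -1 - f)
u(t, k) = (k + t)/(2*t) (u(t, k) = (k + t)/((2*t)) = (k + t)*(1/(2*t)) = (k + t)/(2*t))
w(E) = 9 + (11 + E)/(2*E) (w(E) = (11 + E)/(2*E) - (-1 - 1*8) = (11 + E)/(2*E) - (-1 - 8) = (11 + E)/(2*E) - 1*(-9) = (11 + E)/(2*E) + 9 = 9 + (11 + E)/(2*E))
-w(c) = -(11 + 19*(-273))/(2*(-273)) = -(-1)*(11 - 5187)/(2*273) = -(-1)*(-5176)/(2*273) = -1*2588/273 = -2588/273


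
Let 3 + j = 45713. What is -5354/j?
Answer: -2677/22855 ≈ -0.11713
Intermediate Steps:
j = 45710 (j = -3 + 45713 = 45710)
-5354/j = -5354/45710 = -5354*1/45710 = -2677/22855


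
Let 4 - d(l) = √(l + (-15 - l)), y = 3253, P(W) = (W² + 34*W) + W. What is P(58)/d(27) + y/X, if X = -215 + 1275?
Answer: 741013/1060 + 174*I*√15 ≈ 699.07 + 673.9*I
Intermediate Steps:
P(W) = W² + 35*W
X = 1060
d(l) = 4 - I*√15 (d(l) = 4 - √(l + (-15 - l)) = 4 - √(-15) = 4 - I*√15)
P(58)/d(27) + y/X = (58*(35 + 58))/(4 - I*√15) + 3253/1060 = (58*93)/(4 - I*√15) + 3253*(1/1060) = 5394/(4 - I*√15) + 3253/1060 = 3253/1060 + 5394/(4 - I*√15)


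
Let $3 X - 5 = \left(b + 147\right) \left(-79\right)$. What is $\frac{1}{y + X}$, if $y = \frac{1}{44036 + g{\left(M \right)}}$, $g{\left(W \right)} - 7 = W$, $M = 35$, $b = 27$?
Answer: $- \frac{132234}{605675795} \approx -0.00021832$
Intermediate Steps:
$g{\left(W \right)} = 7 + W$
$y = \frac{1}{44078}$ ($y = \frac{1}{44036 + \left(7 + 35\right)} = \frac{1}{44036 + 42} = \frac{1}{44078} \approx 2.2687 \cdot 10^{-5}$)
$X = - \frac{13741}{3}$ ($X = \frac{5}{3} + \frac{\left(27 + 147\right) \left(-79\right)}{3} = \frac{5}{3} + \frac{174 \left(-79\right)}{3} = \frac{5}{3} + \frac{1}{3} \left(-13746\right) = \frac{5}{3} - 4582 = - \frac{13741}{3} \approx -4580.3$)
$\frac{1}{y + X} = \frac{1}{\frac{1}{44078} - \frac{13741}{3}} = \frac{1}{- \frac{605675795}{132234}} = - \frac{132234}{605675795}$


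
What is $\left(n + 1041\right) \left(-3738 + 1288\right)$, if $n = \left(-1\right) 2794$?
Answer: $4294850$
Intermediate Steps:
$n = -2794$
$\left(n + 1041\right) \left(-3738 + 1288\right) = \left(-2794 + 1041\right) \left(-3738 + 1288\right) = \left(-1753\right) \left(-2450\right) = 4294850$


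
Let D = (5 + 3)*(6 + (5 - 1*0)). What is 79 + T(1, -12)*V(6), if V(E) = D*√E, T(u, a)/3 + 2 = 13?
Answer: 79 + 2904*√6 ≈ 7192.3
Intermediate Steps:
D = 88 (D = 8*(6 + (5 + 0)) = 8*(6 + 5) = 8*11 = 88)
T(u, a) = 33 (T(u, a) = -6 + 3*13 = -6 + 39 = 33)
V(E) = 88*√E
79 + T(1, -12)*V(6) = 79 + 33*(88*√6) = 79 + 2904*√6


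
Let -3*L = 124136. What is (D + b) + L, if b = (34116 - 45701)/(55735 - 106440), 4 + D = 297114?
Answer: 7780121305/30423 ≈ 2.5573e+5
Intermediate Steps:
L = -124136/3 (L = -⅓*124136 = -124136/3 ≈ -41379.)
D = 297110 (D = -4 + 297114 = 297110)
b = 2317/10141 (b = -11585/(-50705) = -11585*(-1/50705) = 2317/10141 ≈ 0.22848)
(D + b) + L = (297110 + 2317/10141) - 124136/3 = 3012994827/10141 - 124136/3 = 7780121305/30423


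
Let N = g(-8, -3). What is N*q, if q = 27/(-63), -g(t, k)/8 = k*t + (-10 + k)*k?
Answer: 216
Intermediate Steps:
g(t, k) = -8*k*t - 8*k*(-10 + k) (g(t, k) = -8*(k*t + (-10 + k)*k) = -8*(k*t + k*(-10 + k)) = -8*k*t - 8*k*(-10 + k))
q = -3/7 (q = 27*(-1/63) = -3/7 ≈ -0.42857)
N = -504 (N = 8*(-3)*(10 - 1*(-3) - 1*(-8)) = 8*(-3)*(10 + 3 + 8) = 8*(-3)*21 = -504)
N*q = -504*(-3/7) = 216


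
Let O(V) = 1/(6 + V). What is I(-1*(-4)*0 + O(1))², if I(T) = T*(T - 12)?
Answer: 6889/2401 ≈ 2.8692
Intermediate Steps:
I(T) = T*(-12 + T)
I(-1*(-4)*0 + O(1))² = ((-1*(-4)*0 + 1/(6 + 1))*(-12 + (-1*(-4)*0 + 1/(6 + 1))))² = ((4*0 + 1/7)*(-12 + (4*0 + 1/7)))² = ((0 + ⅐)*(-12 + (0 + ⅐)))² = ((-12 + ⅐)/7)² = ((⅐)*(-83/7))² = (-83/49)² = 6889/2401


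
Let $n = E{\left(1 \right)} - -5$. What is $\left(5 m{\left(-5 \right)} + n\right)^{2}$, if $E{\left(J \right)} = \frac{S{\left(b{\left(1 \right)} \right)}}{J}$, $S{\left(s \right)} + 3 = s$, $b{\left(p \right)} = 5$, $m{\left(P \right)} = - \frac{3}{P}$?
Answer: $100$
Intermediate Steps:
$S{\left(s \right)} = -3 + s$
$E{\left(J \right)} = \frac{2}{J}$ ($E{\left(J \right)} = \frac{-3 + 5}{J} = \frac{2}{J}$)
$n = 7$ ($n = \frac{2}{1} - -5 = 2 \cdot 1 + 5 = 2 + 5 = 7$)
$\left(5 m{\left(-5 \right)} + n\right)^{2} = \left(5 \left(- \frac{3}{-5}\right) + 7\right)^{2} = \left(5 \left(\left(-3\right) \left(- \frac{1}{5}\right)\right) + 7\right)^{2} = \left(5 \cdot \frac{3}{5} + 7\right)^{2} = \left(3 + 7\right)^{2} = 10^{2} = 100$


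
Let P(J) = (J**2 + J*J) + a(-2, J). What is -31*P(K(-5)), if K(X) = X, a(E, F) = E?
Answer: -1488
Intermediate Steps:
P(J) = -2 + 2*J**2 (P(J) = (J**2 + J*J) - 2 = (J**2 + J**2) - 2 = 2*J**2 - 2 = -2 + 2*J**2)
-31*P(K(-5)) = -31*(-2 + 2*(-5)**2) = -31*(-2 + 2*25) = -31*(-2 + 50) = -31*48 = -1488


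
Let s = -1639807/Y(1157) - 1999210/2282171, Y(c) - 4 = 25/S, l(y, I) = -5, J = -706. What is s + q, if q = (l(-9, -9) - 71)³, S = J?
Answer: -5446172915384576/6387796629 ≈ -8.5259e+5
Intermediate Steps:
S = -706
Y(c) = 2799/706 (Y(c) = 4 + 25/(-706) = 4 + 25*(-1/706) = 4 - 25/706 = 2799/706)
q = -438976 (q = (-5 - 71)³ = (-76)³ = -438976)
s = -2642083502372672/6387796629 (s = -1639807/2799/706 - 1999210/2282171 = -1639807*706/2799 - 1999210*1/2282171 = -1157703742/2799 - 1999210/2282171 = -2642083502372672/6387796629 ≈ -4.1361e+5)
s + q = -2642083502372672/6387796629 - 438976 = -5446172915384576/6387796629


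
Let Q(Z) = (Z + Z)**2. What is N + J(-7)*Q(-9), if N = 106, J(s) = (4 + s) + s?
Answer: -3134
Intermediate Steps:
J(s) = 4 + 2*s
Q(Z) = 4*Z**2 (Q(Z) = (2*Z)**2 = 4*Z**2)
N + J(-7)*Q(-9) = 106 + (4 + 2*(-7))*(4*(-9)**2) = 106 + (4 - 14)*(4*81) = 106 - 10*324 = 106 - 3240 = -3134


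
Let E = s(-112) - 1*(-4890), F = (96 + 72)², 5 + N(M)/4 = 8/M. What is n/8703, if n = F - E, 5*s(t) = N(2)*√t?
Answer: 7778/2901 + 16*I*√7/43515 ≈ 2.6811 + 0.00097281*I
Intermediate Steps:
N(M) = -20 + 32/M (N(M) = -20 + 4*(8/M) = -20 + 32/M)
s(t) = -4*√t/5 (s(t) = ((-20 + 32/2)*√t)/5 = ((-20 + 32*(½))*√t)/5 = ((-20 + 16)*√t)/5 = (-4*√t)/5 = -4*√t/5)
F = 28224 (F = 168² = 28224)
E = 4890 - 16*I*√7/5 (E = -16*I*√7/5 - 1*(-4890) = -16*I*√7/5 + 4890 = 4890 - 16*I*√7/5 ≈ 4890.0 - 8.4664*I)
n = 23334 + 16*I*√7/5 (n = 28224 - (4890 - 16*I*√7/5) = 28224 + (-4890 + 16*I*√7/5) = 23334 + 16*I*√7/5 ≈ 23334.0 + 8.4664*I)
n/8703 = (23334 + 16*I*√7/5)/8703 = (23334 + 16*I*√7/5)*(1/8703) = 7778/2901 + 16*I*√7/43515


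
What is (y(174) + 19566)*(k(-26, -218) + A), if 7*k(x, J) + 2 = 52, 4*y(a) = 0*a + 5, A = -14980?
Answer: -4101686945/14 ≈ -2.9298e+8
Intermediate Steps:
y(a) = 5/4 (y(a) = (0*a + 5)/4 = (0 + 5)/4 = (1/4)*5 = 5/4)
k(x, J) = 50/7 (k(x, J) = -2/7 + (1/7)*52 = -2/7 + 52/7 = 50/7)
(y(174) + 19566)*(k(-26, -218) + A) = (5/4 + 19566)*(50/7 - 14980) = (78269/4)*(-104810/7) = -4101686945/14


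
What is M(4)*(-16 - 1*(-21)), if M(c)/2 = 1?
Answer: 10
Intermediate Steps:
M(c) = 2 (M(c) = 2*1 = 2)
M(4)*(-16 - 1*(-21)) = 2*(-16 - 1*(-21)) = 2*(-16 + 21) = 2*5 = 10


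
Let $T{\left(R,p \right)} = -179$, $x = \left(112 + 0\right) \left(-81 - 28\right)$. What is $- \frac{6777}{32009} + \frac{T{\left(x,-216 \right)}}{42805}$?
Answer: $- \frac{295819096}{1370145245} \approx -0.2159$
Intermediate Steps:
$x = -12208$ ($x = 112 \left(-109\right) = -12208$)
$- \frac{6777}{32009} + \frac{T{\left(x,-216 \right)}}{42805} = - \frac{6777}{32009} - \frac{179}{42805} = - \frac{295819096}{1370145245}$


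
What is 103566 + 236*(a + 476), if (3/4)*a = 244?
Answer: 878042/3 ≈ 2.9268e+5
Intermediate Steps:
a = 976/3 (a = (4/3)*244 = 976/3 ≈ 325.33)
103566 + 236*(a + 476) = 103566 + 236*(976/3 + 476) = 103566 + 236*(2404/3) = 103566 + 567344/3 = 878042/3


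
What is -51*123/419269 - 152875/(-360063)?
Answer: 61837073176/150963253947 ≈ 0.40962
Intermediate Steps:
-51*123/419269 - 152875/(-360063) = -6273*1/419269 - 152875*(-1/360063) = -6273/419269 + 152875/360063 = 61837073176/150963253947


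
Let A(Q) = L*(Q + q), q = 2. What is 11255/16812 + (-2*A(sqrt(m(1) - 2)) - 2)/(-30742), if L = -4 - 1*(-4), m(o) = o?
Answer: 173017417/258417252 ≈ 0.66953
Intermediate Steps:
L = 0 (L = -4 + 4 = 0)
A(Q) = 0 (A(Q) = 0*(Q + 2) = 0*(2 + Q) = 0)
11255/16812 + (-2*A(sqrt(m(1) - 2)) - 2)/(-30742) = 11255/16812 + (-2*0 - 2)/(-30742) = 11255*(1/16812) + (0 - 2)*(-1/30742) = 11255/16812 - 2*(-1/30742) = 11255/16812 + 1/15371 = 173017417/258417252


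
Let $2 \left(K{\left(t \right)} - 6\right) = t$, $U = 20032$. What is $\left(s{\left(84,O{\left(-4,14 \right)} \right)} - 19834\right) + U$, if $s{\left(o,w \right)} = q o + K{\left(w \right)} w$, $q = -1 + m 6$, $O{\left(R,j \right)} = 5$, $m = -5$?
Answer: $- \frac{4727}{2} \approx -2363.5$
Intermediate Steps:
$q = -31$ ($q = -1 - 30 = -31$)
$K{\left(t \right)} = 6 + \frac{t}{2}$
$s{\left(o,w \right)} = - 31 o + w \left(6 + \frac{w}{2}\right)$ ($s{\left(o,w \right)} = - 31 o + \left(6 + \frac{w}{2}\right) w = - 31 o + w \left(6 + \frac{w}{2}\right)$)
$\left(s{\left(84,O{\left(-4,14 \right)} \right)} - 19834\right) + U = \left(\left(\left(-31\right) 84 + \frac{1}{2} \cdot 5 \left(12 + 5\right)\right) - 19834\right) + 20032 = \left(\left(-2604 + \frac{1}{2} \cdot 5 \cdot 17\right) - 19834\right) + 20032 = \left(\left(-2604 + \frac{85}{2}\right) - 19834\right) + 20032 = \left(- \frac{5123}{2} - 19834\right) + 20032 = - \frac{44791}{2} + 20032 = - \frac{4727}{2}$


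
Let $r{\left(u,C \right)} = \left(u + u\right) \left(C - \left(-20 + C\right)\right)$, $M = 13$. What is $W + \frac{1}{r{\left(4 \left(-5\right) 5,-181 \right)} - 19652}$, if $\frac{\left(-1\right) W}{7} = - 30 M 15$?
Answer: $\frac{968549399}{23652} \approx 40950.0$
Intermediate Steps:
$r{\left(u,C \right)} = 40 u$ ($r{\left(u,C \right)} = 2 u 20 = 40 u$)
$W = 40950$ ($W = - 7 \left(-30\right) 13 \cdot 15 = - 7 \left(\left(-390\right) 15\right) = \left(-7\right) \left(-5850\right) = 40950$)
$W + \frac{1}{r{\left(4 \left(-5\right) 5,-181 \right)} - 19652} = 40950 + \frac{1}{40 \cdot 4 \left(-5\right) 5 - 19652} = 40950 + \frac{1}{40 \left(\left(-20\right) 5\right) - 19652} = 40950 + \frac{1}{40 \left(-100\right) - 19652} = 40950 + \frac{1}{-4000 - 19652} = 40950 + \frac{1}{-23652} = 40950 - \frac{1}{23652} = \frac{968549399}{23652}$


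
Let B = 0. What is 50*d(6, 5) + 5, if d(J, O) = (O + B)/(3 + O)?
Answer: 145/4 ≈ 36.250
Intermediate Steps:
d(J, O) = O/(3 + O) (d(J, O) = (O + 0)/(3 + O) = O/(3 + O))
50*d(6, 5) + 5 = 50*(5/(3 + 5)) + 5 = 50*(5/8) + 5 = 125/4 + 5 = 145/4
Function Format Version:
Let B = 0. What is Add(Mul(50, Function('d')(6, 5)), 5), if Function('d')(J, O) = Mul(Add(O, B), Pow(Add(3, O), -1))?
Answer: Rational(145, 4) ≈ 36.250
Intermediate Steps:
Function('d')(J, O) = Mul(O, Pow(Add(3, O), -1)) (Function('d')(J, O) = Mul(Add(O, 0), Pow(Add(3, O), -1)) = Mul(O, Pow(Add(3, O), -1)))
Add(Mul(50, Function('d')(6, 5)), 5) = Add(Mul(50, Mul(5, Pow(Add(3, 5), -1))), 5) = Add(Mul(50, Mul(5, Pow(8, -1))), 5) = Add(Mul(50, Mul(5, Rational(1, 8))), 5) = Add(Mul(50, Rational(5, 8)), 5) = Add(Rational(125, 4), 5) = Rational(145, 4)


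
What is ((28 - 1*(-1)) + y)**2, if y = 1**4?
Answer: 900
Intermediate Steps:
y = 1
((28 - 1*(-1)) + y)**2 = ((28 - 1*(-1)) + 1)**2 = ((28 + 1) + 1)**2 = (29 + 1)**2 = 30**2 = 900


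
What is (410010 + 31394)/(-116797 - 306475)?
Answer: -110351/105818 ≈ -1.0428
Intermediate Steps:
(410010 + 31394)/(-116797 - 306475) = 441404/(-423272) = 441404*(-1/423272) = -110351/105818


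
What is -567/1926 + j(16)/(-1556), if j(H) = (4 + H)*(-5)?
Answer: -19157/83246 ≈ -0.23013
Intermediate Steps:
j(H) = -20 - 5*H
-567/1926 + j(16)/(-1556) = -567/1926 + (-20 - 5*16)/(-1556) = -567*1/1926 + (-20 - 80)*(-1/1556) = -63/214 - 100*(-1/1556) = -63/214 + 25/389 = -19157/83246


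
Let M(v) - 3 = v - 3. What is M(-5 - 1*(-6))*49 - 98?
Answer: -49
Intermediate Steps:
M(v) = v (M(v) = 3 + (v - 3) = 3 + (-3 + v) = v)
M(-5 - 1*(-6))*49 - 98 = (-5 - 1*(-6))*49 - 98 = (-5 + 6)*49 - 98 = 1*49 - 98 = 49 - 98 = -49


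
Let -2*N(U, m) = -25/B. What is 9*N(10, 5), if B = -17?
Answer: -225/34 ≈ -6.6176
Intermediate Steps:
N(U, m) = -25/34 (N(U, m) = -(-25)/(2*(-17)) = -(-25)*(-1)/(2*17) = -½*25/17 = -25/34)
9*N(10, 5) = 9*(-25/34) = -225/34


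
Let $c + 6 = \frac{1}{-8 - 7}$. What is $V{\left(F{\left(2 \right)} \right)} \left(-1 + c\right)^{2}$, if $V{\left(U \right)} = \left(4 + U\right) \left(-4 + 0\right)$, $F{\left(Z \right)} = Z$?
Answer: $- \frac{89888}{75} \approx -1198.5$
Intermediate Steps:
$c = - \frac{91}{15}$ ($c = -6 + \frac{1}{-8 - 7} = -6 + \frac{1}{-15} = -6 - \frac{1}{15} = - \frac{91}{15} \approx -6.0667$)
$V{\left(U \right)} = -16 - 4 U$ ($V{\left(U \right)} = \left(4 + U\right) \left(-4\right) = -16 - 4 U$)
$V{\left(F{\left(2 \right)} \right)} \left(-1 + c\right)^{2} = \left(-16 - 8\right) \left(-1 - \frac{91}{15}\right)^{2} = \left(-16 - 8\right) \left(- \frac{106}{15}\right)^{2} = \left(-24\right) \frac{11236}{225} = - \frac{89888}{75}$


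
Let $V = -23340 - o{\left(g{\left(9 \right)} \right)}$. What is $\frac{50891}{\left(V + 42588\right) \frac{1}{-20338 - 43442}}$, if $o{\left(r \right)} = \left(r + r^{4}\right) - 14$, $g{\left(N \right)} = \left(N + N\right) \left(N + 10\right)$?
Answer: $\frac{811456995}{3420139594} \approx 0.23726$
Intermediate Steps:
$g{\left(N \right)} = 2 N \left(10 + N\right)$
$o{\left(r \right)} = -14 + r + r^{4}$
$V = -13680600964$ ($V = -23340 - \left(-14 + 2 \cdot 9 \left(10 + 9\right) + \left(2 \cdot 9 \left(10 + 9\right)\right)^{4}\right) = -23340 - \left(-14 + 2 \cdot 9 \cdot 19 + \left(2 \cdot 9 \cdot 19\right)^{4}\right) = -23340 - \left(-14 + 342 + 342^{4}\right) = -23340 - \left(-14 + 342 + 13680577296\right) = -23340 - 13680577624 = -13680600964$)
$\frac{50891}{\left(V + 42588\right) \frac{1}{-20338 - 43442}} = \frac{50891}{\left(-13680600964 + 42588\right) \frac{1}{-20338 - 43442}} = \frac{50891}{\left(-13680558376\right) \frac{1}{-63780}} = \frac{50891}{\left(-13680558376\right) \left(- \frac{1}{63780}\right)} = \frac{50891}{\frac{3420139594}{15945}} = 50891 \cdot \frac{15945}{3420139594} = \frac{811456995}{3420139594}$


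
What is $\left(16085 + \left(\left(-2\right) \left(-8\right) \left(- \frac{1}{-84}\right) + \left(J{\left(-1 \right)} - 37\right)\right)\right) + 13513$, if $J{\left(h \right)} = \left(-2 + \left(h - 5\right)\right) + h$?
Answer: $\frac{620596}{21} \approx 29552.0$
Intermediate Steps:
$J{\left(h \right)} = -7 + 2 h$ ($J{\left(h \right)} = \left(-2 + \left(-5 + h\right)\right) + h = \left(-7 + h\right) + h = -7 + 2 h$)
$\left(16085 + \left(\left(-2\right) \left(-8\right) \left(- \frac{1}{-84}\right) + \left(J{\left(-1 \right)} - 37\right)\right)\right) + 13513 = \left(16085 + \left(\left(-2\right) \left(-8\right) \left(- \frac{1}{-84}\right) + \left(\left(-7 + 2 \left(-1\right)\right) - 37\right)\right)\right) + 13513 = \left(16085 + \left(16 \left(\left(-1\right) \left(- \frac{1}{84}\right)\right) - 46\right)\right) + 13513 = \left(16085 + \left(16 \cdot \frac{1}{84} - 46\right)\right) + 13513 = \left(16085 + \left(\frac{4}{21} - 46\right)\right) + 13513 = \left(16085 - \frac{962}{21}\right) + 13513 = \frac{336823}{21} + 13513 = \frac{620596}{21}$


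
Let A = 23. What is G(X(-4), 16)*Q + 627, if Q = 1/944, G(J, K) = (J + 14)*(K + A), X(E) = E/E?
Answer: 592473/944 ≈ 627.62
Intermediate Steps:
X(E) = 1
G(J, K) = (14 + J)*(23 + K) (G(J, K) = (J + 14)*(K + 23) = (14 + J)*(23 + K))
Q = 1/944 ≈ 0.0010593
G(X(-4), 16)*Q + 627 = (322 + 14*16 + 23*1 + 1*16)*(1/944) + 627 = (322 + 224 + 23 + 16)*(1/944) + 627 = 585*(1/944) + 627 = 585/944 + 627 = 592473/944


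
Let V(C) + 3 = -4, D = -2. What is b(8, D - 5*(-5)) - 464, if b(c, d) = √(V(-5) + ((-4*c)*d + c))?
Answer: -464 + 7*I*√15 ≈ -464.0 + 27.111*I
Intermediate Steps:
V(C) = -7 (V(C) = -3 - 4 = -7)
b(c, d) = √(-7 + c - 4*c*d) (b(c, d) = √(-7 + ((-4*c)*d + c)) = √(-7 + (-4*c*d + c)) = √(-7 + (c - 4*c*d)) = √(-7 + c - 4*c*d))
b(8, D - 5*(-5)) - 464 = √(-7 + 8 - 4*8*(-2 - 5*(-5))) - 464 = √(-7 + 8 - 4*8*(-2 + 25)) - 464 = √(-7 + 8 - 4*8*23) - 464 = √(-7 + 8 - 736) - 464 = √(-735) - 464 = 7*I*√15 - 464 = -464 + 7*I*√15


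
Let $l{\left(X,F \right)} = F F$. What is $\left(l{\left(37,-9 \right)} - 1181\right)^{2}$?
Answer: $1210000$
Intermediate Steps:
$l{\left(X,F \right)} = F^{2}$
$\left(l{\left(37,-9 \right)} - 1181\right)^{2} = \left(\left(-9\right)^{2} - 1181\right)^{2} = \left(81 - 1181\right)^{2} = \left(-1100\right)^{2} = 1210000$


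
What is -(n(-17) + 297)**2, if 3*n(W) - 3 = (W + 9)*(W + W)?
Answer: -1359556/9 ≈ -1.5106e+5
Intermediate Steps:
n(W) = 1 + 2*W*(9 + W)/3 (n(W) = 1 + ((W + 9)*(W + W))/3 = 1 + ((9 + W)*(2*W))/3 = 1 + (2*W*(9 + W))/3 = 1 + 2*W*(9 + W)/3)
-(n(-17) + 297)**2 = -((1 + 6*(-17) + (2/3)*(-17)**2) + 297)**2 = -((1 - 102 + (2/3)*289) + 297)**2 = -((1 - 102 + 578/3) + 297)**2 = -(275/3 + 297)**2 = -(1166/3)**2 = -1*1359556/9 = -1359556/9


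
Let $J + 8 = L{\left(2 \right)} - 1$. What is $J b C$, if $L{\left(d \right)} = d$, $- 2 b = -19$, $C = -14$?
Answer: $931$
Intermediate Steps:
$b = \frac{19}{2}$ ($b = \left(- \frac{1}{2}\right) \left(-19\right) = \frac{19}{2} \approx 9.5$)
$J = -7$ ($J = -8 + \left(2 - 1\right) = -8 + 1 = -7$)
$J b C = \left(-7\right) \frac{19}{2} \left(-14\right) = \left(- \frac{133}{2}\right) \left(-14\right) = 931$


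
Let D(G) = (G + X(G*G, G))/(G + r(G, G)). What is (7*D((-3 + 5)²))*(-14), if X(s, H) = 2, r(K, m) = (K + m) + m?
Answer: -147/4 ≈ -36.750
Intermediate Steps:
r(K, m) = K + 2*m
D(G) = (2 + G)/(4*G) (D(G) = (G + 2)/(G + (G + 2*G)) = (2 + G)/(G + 3*G) = (2 + G)/((4*G)) = (2 + G)*(1/(4*G)) = (2 + G)/(4*G))
(7*D((-3 + 5)²))*(-14) = (7*((2 + (-3 + 5)²)/(4*((-3 + 5)²))))*(-14) = (7*((2 + 2²)/(4*(2²))))*(-14) = (7*((¼)*(2 + 4)/4))*(-14) = (7*((¼)*(¼)*6))*(-14) = (7*(3/8))*(-14) = (21/8)*(-14) = -147/4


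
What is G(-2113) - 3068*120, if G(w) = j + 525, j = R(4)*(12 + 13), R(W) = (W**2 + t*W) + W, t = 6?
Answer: -366535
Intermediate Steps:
R(W) = W**2 + 7*W (R(W) = (W**2 + 6*W) + W = W**2 + 7*W)
j = 1100 (j = (4*(7 + 4))*(12 + 13) = (4*11)*25 = 44*25 = 1100)
G(w) = 1625 (G(w) = 1100 + 525 = 1625)
G(-2113) - 3068*120 = 1625 - 3068*120 = 1625 - 1*368160 = 1625 - 368160 = -366535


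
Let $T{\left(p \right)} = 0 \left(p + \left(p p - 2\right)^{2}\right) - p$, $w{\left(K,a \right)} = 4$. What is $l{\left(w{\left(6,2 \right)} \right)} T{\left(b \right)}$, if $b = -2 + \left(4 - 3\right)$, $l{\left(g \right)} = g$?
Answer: $4$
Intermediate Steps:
$b = -1$ ($b = -2 + 1 = -1$)
$T{\left(p \right)} = - p$ ($T{\left(p \right)} = 0 \left(p + \left(p^{2} - 2\right)^{2}\right) - p = 0 \left(p + \left(-2 + p^{2}\right)^{2}\right) - p = 0 - p = - p$)
$l{\left(w{\left(6,2 \right)} \right)} T{\left(b \right)} = 4 \left(\left(-1\right) \left(-1\right)\right) = 4 \cdot 1 = 4$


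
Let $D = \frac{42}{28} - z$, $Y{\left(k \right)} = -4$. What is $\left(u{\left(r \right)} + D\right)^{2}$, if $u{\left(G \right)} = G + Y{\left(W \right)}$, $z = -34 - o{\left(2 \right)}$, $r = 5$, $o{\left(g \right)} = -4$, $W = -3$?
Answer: $\frac{4225}{4} \approx 1056.3$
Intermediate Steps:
$z = -30$ ($z = -34 - -4 = -34 + 4 = -30$)
$D = \frac{63}{2}$ ($D = \frac{42}{28} - -30 = 42 \cdot \frac{1}{28} + 30 = \frac{3}{2} + 30 = \frac{63}{2} \approx 31.5$)
$u{\left(G \right)} = -4 + G$ ($u{\left(G \right)} = G - 4 = -4 + G$)
$\left(u{\left(r \right)} + D\right)^{2} = \left(\left(-4 + 5\right) + \frac{63}{2}\right)^{2} = \left(1 + \frac{63}{2}\right)^{2} = \left(\frac{65}{2}\right)^{2} = \frac{4225}{4}$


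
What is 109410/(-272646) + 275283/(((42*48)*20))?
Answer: 1308211067/203575680 ≈ 6.4262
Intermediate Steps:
109410/(-272646) + 275283/(((42*48)*20)) = 109410*(-1/272646) + 275283/((2016*20)) = -18235/45441 + 275283/40320 = -18235/45441 + 275283*(1/40320) = -18235/45441 + 30587/4480 = 1308211067/203575680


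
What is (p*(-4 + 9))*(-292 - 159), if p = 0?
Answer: 0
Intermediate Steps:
(p*(-4 + 9))*(-292 - 159) = (0*(-4 + 9))*(-292 - 159) = (0*5)*(-451) = 0*(-451) = 0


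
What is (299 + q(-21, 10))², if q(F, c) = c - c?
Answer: 89401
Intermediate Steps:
q(F, c) = 0
(299 + q(-21, 10))² = (299 + 0)² = 299² = 89401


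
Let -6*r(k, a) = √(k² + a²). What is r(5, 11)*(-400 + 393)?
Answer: 7*√146/6 ≈ 14.097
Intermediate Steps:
r(k, a) = -√(a² + k²)/6 (r(k, a) = -√(k² + a²)/6 = -√(a² + k²)/6)
r(5, 11)*(-400 + 393) = (-√(11² + 5²)/6)*(-400 + 393) = -√(121 + 25)/6*(-7) = -√146/6*(-7) = 7*√146/6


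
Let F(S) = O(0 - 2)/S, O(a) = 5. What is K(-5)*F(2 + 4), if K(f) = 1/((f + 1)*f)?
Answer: 1/24 ≈ 0.041667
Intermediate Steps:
K(f) = 1/(f*(1 + f)) (K(f) = 1/((1 + f)*f) = 1/(f*(1 + f)))
F(S) = 5/S
K(-5)*F(2 + 4) = (1/((-5)*(1 - 5)))*(5/(2 + 4)) = (-⅕/(-4))*(5/6) = (-⅕*(-¼))*(5*(⅙)) = (1/20)*(⅚) = 1/24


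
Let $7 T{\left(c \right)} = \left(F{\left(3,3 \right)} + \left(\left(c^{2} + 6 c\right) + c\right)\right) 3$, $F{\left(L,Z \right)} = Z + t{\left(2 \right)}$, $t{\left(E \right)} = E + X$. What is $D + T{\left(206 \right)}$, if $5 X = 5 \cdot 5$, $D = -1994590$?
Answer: $- \frac{13830466}{7} \approx -1.9758 \cdot 10^{6}$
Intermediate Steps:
$X = 5$ ($X = \frac{5 \cdot 5}{5} = \frac{1}{5} \cdot 25 = 5$)
$t{\left(E \right)} = 5 + E$ ($t{\left(E \right)} = E + 5 = 5 + E$)
$F{\left(L,Z \right)} = 7 + Z$ ($F{\left(L,Z \right)} = Z + \left(5 + 2\right) = Z + 7 = 7 + Z$)
$T{\left(c \right)} = \frac{30}{7} + 3 c + \frac{3 c^{2}}{7}$ ($T{\left(c \right)} = \frac{\left(\left(7 + 3\right) + \left(\left(c^{2} + 6 c\right) + c\right)\right) 3}{7} = \frac{\left(10 + \left(c^{2} + 7 c\right)\right) 3}{7} = \frac{\left(10 + c^{2} + 7 c\right) 3}{7} = \frac{30 + 3 c^{2} + 21 c}{7} = \frac{30}{7} + 3 c + \frac{3 c^{2}}{7}$)
$D + T{\left(206 \right)} = -1994590 + \left(\frac{30}{7} + 3 \cdot 206 + \frac{3 \cdot 206^{2}}{7}\right) = -1994590 + \left(\frac{30}{7} + 618 + \frac{3}{7} \cdot 42436\right) = -1994590 + \left(\frac{30}{7} + 618 + \frac{127308}{7}\right) = -1994590 + \frac{131664}{7} = - \frac{13830466}{7}$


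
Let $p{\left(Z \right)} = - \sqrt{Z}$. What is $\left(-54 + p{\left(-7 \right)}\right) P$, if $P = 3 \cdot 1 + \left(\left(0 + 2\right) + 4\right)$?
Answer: $-486 - 9 i \sqrt{7} \approx -486.0 - 23.812 i$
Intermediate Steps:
$P = 9$ ($P = 3 + \left(2 + 4\right) = 3 + 6 = 9$)
$\left(-54 + p{\left(-7 \right)}\right) P = \left(-54 - \sqrt{-7}\right) 9 = \left(-54 - i \sqrt{7}\right) 9 = -486 - 9 i \sqrt{7}$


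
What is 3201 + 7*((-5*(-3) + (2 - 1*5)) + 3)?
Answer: 3306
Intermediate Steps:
3201 + 7*((-5*(-3) + (2 - 1*5)) + 3) = 3201 + 7*((15 + (2 - 5)) + 3) = 3201 + 7*((15 - 3) + 3) = 3201 + 7*(12 + 3) = 3201 + 7*15 = 3201 + 105 = 3306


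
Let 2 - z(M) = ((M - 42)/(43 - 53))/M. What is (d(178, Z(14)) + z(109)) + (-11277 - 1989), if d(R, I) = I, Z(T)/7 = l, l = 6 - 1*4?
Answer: -14442433/1090 ≈ -13250.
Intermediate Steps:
l = 2 (l = 6 - 4 = 2)
Z(T) = 14 (Z(T) = 7*2 = 14)
z(M) = 2 - (21/5 - M/10)/M (z(M) = 2 - (M - 42)/(43 - 53)/M = 2 - (-42 + M)/(-10)/M = 2 - (-42 + M)*(-⅒)/M = 2 - (21/5 - M/10)/M)
(d(178, Z(14)) + z(109)) + (-11277 - 1989) = (14 + (21/10)*(-2 + 109)/109) + (-11277 - 1989) = (14 + (21/10)*(1/109)*107) - 13266 = (14 + 2247/1090) - 13266 = 17507/1090 - 13266 = -14442433/1090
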